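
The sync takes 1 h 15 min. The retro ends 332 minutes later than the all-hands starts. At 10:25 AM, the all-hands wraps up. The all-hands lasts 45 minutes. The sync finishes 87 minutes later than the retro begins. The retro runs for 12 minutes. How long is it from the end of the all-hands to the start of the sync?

4 hours 47 minutes

The all-hands starts at 10:25 AM − 45 min = 9:40 AM.
The retro ends at 9:40 AM + 332 min = 3:12 PM.
The retro starts at 3:12 PM − 12 min = 3:00 PM.
The sync ends at 3:00 PM + 87 min = 4:27 PM.
The sync starts at 4:27 PM − 75 min = 3:12 PM.
From 10:25 AM to 3:12 PM is 4 hours 47 minutes.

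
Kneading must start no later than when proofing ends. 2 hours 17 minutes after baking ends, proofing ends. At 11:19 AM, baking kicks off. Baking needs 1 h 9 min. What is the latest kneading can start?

2:45 PM

Baking ends at 11:19 AM + 69 min = 12:28 PM.
Proofing ends at 12:28 PM + 137 min = 2:45 PM.
Kneading is bounded by proofing, so the latest it can start is 2:45 PM.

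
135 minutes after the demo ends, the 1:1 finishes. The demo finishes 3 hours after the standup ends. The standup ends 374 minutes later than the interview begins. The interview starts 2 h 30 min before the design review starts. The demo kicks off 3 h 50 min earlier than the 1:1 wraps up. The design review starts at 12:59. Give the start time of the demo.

The interview starts at 12:59 − 150 min = 10:29.
The standup ends at 10:29 + 374 min = 16:43.
The demo ends at 16:43 + 180 min = 19:43.
The 1:1 ends at 19:43 + 135 min = 21:58.
The demo starts at 21:58 − 230 min = 18:08.

18:08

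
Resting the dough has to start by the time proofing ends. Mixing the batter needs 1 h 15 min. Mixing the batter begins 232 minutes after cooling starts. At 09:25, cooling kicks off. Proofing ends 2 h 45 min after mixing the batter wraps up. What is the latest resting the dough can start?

Mixing the batter starts at 09:25 + 232 min = 13:17.
Mixing the batter ends at 13:17 + 75 min = 14:32.
Proofing ends at 14:32 + 165 min = 17:17.
Resting the dough is bounded by proofing, so the latest it can start is 17:17.

17:17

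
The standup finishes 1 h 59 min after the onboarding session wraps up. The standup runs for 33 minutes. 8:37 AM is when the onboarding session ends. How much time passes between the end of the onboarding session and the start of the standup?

1 h 26 min

The standup ends at 8:37 AM + 119 min = 10:36 AM.
The standup starts at 10:36 AM − 33 min = 10:03 AM.
From 8:37 AM to 10:03 AM is 1 h 26 min.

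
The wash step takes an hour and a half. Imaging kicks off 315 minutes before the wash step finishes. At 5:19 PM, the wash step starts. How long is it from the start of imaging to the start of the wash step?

The wash step ends at 5:19 PM + 90 min = 6:49 PM.
Imaging starts at 6:49 PM − 315 min = 1:34 PM.
From 1:34 PM to 5:19 PM is 225 minutes.

225 minutes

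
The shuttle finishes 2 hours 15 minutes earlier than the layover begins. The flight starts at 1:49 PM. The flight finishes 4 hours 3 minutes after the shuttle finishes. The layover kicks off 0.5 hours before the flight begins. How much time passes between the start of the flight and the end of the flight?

78 minutes

The layover starts at 1:49 PM − 30 min = 1:19 PM.
The shuttle ends at 1:19 PM − 135 min = 11:04 AM.
The flight ends at 11:04 AM + 243 min = 3:07 PM.
From 1:49 PM to 3:07 PM is 78 minutes.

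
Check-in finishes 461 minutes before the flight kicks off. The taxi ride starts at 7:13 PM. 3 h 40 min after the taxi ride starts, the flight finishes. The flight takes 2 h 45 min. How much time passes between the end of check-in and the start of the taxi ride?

6 h 46 min

The flight ends at 7:13 PM + 220 min = 10:53 PM.
The flight starts at 10:53 PM − 165 min = 8:08 PM.
Check-in ends at 8:08 PM − 461 min = 12:27 PM.
From 12:27 PM to 7:13 PM is 6 h 46 min.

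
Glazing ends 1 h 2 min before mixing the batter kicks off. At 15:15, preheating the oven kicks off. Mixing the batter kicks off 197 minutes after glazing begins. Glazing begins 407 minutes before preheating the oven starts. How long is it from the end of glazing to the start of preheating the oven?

Glazing starts at 15:15 − 407 min = 08:28.
Mixing the batter starts at 08:28 + 197 min = 11:45.
Glazing ends at 11:45 − 62 min = 10:43.
From 10:43 to 15:15 is 272 minutes.

272 minutes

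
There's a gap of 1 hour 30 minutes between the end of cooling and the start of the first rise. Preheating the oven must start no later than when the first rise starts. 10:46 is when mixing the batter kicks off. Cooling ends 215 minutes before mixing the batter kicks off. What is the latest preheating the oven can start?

08:41

Cooling ends at 10:46 − 215 min = 07:11.
The first rise starts at 07:11 + 90 min = 08:41.
Preheating the oven is bounded by the first rise, so the latest it can start is 08:41.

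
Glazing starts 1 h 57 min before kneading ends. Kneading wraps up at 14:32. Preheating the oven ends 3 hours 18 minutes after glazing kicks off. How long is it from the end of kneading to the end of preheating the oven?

1 hour 21 minutes

Glazing starts at 14:32 − 117 min = 12:35.
Preheating the oven ends at 12:35 + 198 min = 15:53.
From 14:32 to 15:53 is 1 hour 21 minutes.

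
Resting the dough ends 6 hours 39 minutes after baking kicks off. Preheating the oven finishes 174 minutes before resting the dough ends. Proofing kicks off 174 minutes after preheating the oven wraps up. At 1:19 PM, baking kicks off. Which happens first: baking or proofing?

Resting the dough ends at 1:19 PM + 399 min = 7:58 PM.
Preheating the oven ends at 7:58 PM − 174 min = 5:04 PM.
Proofing starts at 5:04 PM + 174 min = 7:58 PM.
Baking starts at 1:19 PM and proofing starts at 7:58 PM, so baking is first.

baking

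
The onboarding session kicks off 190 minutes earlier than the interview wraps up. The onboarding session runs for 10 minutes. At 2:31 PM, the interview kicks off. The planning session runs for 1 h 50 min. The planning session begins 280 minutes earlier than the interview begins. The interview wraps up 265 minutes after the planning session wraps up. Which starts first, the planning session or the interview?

the planning session

The planning session starts at 2:31 PM − 280 min = 9:51 AM.
The planning session starts at 9:51 AM and the interview starts at 2:31 PM, so the planning session is first.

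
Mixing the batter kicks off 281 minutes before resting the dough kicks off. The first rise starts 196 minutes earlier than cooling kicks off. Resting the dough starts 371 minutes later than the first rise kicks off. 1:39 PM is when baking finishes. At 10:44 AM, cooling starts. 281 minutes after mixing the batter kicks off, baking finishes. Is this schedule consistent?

Yes

The first rise starts at 10:44 AM − 196 min = 7:28 AM.
Resting the dough starts at 7:28 AM + 371 min = 1:39 PM.
Mixing the batter starts at 1:39 PM − 281 min = 8:58 AM.
Baking ends at 8:58 AM + 281 min = 1:39 PM.
That matches the stated 1:39 PM, so the schedule is consistent.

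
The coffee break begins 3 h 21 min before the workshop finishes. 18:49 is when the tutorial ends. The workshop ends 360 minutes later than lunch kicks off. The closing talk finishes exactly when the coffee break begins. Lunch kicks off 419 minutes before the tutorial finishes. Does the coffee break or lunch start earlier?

Lunch starts at 18:49 − 419 min = 11:50.
The workshop ends at 11:50 + 360 min = 17:50.
The coffee break starts at 17:50 − 201 min = 14:29.
The coffee break starts at 14:29 and lunch starts at 11:50, so lunch is first.

lunch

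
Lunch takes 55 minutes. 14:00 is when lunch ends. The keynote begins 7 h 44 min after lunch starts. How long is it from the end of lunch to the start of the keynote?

Lunch starts at 14:00 − 55 min = 13:05.
The keynote starts at 13:05 + 464 min = 20:49.
From 14:00 to 20:49 is 409 minutes.

409 minutes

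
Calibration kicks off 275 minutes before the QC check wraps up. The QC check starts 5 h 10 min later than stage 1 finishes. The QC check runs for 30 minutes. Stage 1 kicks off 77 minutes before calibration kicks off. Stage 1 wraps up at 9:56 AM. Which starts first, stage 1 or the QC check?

stage 1

The QC check starts at 9:56 AM + 310 min = 3:06 PM.
The QC check ends at 3:06 PM + 30 min = 3:36 PM.
Calibration starts at 3:36 PM − 275 min = 11:01 AM.
Stage 1 starts at 11:01 AM − 77 min = 9:44 AM.
Stage 1 starts at 9:44 AM and the QC check starts at 3:06 PM, so stage 1 is first.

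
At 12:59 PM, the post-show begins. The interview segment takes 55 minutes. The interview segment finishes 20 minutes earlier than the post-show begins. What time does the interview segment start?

11:44 AM

The interview segment ends at 12:59 PM − 20 min = 12:39 PM.
The interview segment starts at 12:39 PM − 55 min = 11:44 AM.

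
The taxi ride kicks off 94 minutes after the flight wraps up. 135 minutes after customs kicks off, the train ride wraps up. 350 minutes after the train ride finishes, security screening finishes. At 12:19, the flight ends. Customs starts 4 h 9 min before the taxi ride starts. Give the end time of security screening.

17:49

The taxi ride starts at 12:19 + 94 min = 13:53.
Customs starts at 13:53 − 249 min = 09:44.
The train ride ends at 09:44 + 135 min = 11:59.
Security screening ends at 11:59 + 350 min = 17:49.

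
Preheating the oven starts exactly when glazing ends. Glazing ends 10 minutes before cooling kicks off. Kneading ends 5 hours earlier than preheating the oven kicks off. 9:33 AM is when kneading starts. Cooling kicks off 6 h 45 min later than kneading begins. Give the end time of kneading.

11:08 AM

Cooling starts at 9:33 AM + 405 min = 4:18 PM.
Glazing ends at 4:18 PM − 10 min = 4:08 PM.
So preheating the oven starts at 4:08 PM.
Kneading ends at 4:08 PM − 300 min = 11:08 AM.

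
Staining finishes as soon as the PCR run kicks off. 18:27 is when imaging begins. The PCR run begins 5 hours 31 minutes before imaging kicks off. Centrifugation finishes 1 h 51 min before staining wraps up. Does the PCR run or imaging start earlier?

The PCR run starts at 18:27 − 331 min = 12:56.
The PCR run starts at 12:56 and imaging starts at 18:27, so the PCR run is first.

the PCR run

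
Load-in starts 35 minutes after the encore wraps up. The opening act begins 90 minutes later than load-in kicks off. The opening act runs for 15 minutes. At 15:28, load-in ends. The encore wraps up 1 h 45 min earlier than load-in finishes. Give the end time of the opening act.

16:03

The encore ends at 15:28 − 105 min = 13:43.
Load-in starts at 13:43 + 35 min = 14:18.
The opening act starts at 14:18 + 90 min = 15:48.
The opening act ends at 15:48 + 15 min = 16:03.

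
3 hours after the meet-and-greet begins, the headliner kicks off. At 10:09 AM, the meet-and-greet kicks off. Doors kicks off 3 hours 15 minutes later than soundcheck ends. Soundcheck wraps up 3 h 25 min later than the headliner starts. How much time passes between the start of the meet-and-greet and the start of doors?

The headliner starts at 10:09 AM + 180 min = 1:09 PM.
Soundcheck ends at 1:09 PM + 205 min = 4:34 PM.
Doors starts at 4:34 PM + 195 min = 7:49 PM.
From 10:09 AM to 7:49 PM is 9 hours 40 minutes.

9 hours 40 minutes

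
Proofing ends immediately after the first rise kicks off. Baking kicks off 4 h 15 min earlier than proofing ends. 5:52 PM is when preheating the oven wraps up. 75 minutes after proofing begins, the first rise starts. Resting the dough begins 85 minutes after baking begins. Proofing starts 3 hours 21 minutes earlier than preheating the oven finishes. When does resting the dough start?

Proofing starts at 5:52 PM − 201 min = 2:31 PM.
The first rise starts at 2:31 PM + 75 min = 3:46 PM.
So proofing ends at 3:46 PM.
Baking starts at 3:46 PM − 255 min = 11:31 AM.
Resting the dough starts at 11:31 AM + 85 min = 12:56 PM.

12:56 PM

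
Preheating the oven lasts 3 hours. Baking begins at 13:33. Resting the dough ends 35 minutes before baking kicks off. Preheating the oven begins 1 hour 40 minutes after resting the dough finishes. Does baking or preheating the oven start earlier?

baking

Resting the dough ends at 13:33 − 35 min = 12:58.
Preheating the oven starts at 12:58 + 100 min = 14:38.
Baking starts at 13:33 and preheating the oven starts at 14:38, so baking is first.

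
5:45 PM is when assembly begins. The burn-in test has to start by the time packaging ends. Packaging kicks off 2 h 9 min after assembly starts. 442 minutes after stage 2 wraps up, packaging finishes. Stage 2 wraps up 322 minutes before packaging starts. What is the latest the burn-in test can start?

9:54 PM

Packaging starts at 5:45 PM + 129 min = 7:54 PM.
Stage 2 ends at 7:54 PM − 322 min = 2:32 PM.
Packaging ends at 2:32 PM + 442 min = 9:54 PM.
The burn-in test is bounded by packaging, so the latest it can start is 9:54 PM.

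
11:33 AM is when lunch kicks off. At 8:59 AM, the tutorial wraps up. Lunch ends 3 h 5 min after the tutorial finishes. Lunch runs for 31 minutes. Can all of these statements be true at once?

Yes

Lunch ends at 8:59 AM + 185 min = 12:04 PM.
Lunch starts at 12:04 PM − 31 min = 11:33 AM.
That matches the stated 11:33 AM, so the schedule is consistent.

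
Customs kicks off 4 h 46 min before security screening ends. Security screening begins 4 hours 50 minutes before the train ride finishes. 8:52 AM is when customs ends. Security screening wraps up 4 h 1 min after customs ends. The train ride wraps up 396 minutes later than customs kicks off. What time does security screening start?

Security screening ends at 8:52 AM + 241 min = 12:53 PM.
Customs starts at 12:53 PM − 286 min = 8:07 AM.
The train ride ends at 8:07 AM + 396 min = 2:43 PM.
Security screening starts at 2:43 PM − 290 min = 9:53 AM.

9:53 AM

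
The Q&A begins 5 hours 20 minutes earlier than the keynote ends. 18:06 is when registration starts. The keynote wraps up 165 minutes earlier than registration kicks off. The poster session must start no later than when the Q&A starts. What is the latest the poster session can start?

10:01

The keynote ends at 18:06 − 165 min = 15:21.
The Q&A starts at 15:21 − 320 min = 10:01.
The poster session is bounded by the Q&A, so the latest it can start is 10:01.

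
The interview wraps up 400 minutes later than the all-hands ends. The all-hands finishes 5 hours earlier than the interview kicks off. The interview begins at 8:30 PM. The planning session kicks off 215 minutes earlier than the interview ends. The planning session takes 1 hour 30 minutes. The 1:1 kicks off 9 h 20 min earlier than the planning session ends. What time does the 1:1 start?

10:45 AM

The all-hands ends at 8:30 PM − 300 min = 3:30 PM.
The interview ends at 3:30 PM + 400 min = 10:10 PM.
The planning session starts at 10:10 PM − 215 min = 6:35 PM.
The planning session ends at 6:35 PM + 90 min = 8:05 PM.
The 1:1 starts at 8:05 PM − 560 min = 10:45 AM.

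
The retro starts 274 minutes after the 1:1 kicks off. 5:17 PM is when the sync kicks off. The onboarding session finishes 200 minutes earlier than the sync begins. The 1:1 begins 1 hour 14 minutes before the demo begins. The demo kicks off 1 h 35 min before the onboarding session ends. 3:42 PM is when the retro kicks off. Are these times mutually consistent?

The onboarding session ends at 5:17 PM − 200 min = 1:57 PM.
The demo starts at 1:57 PM − 95 min = 12:22 PM.
The 1:1 starts at 12:22 PM − 74 min = 11:08 AM.
The retro starts at 11:08 AM + 274 min = 3:42 PM.
That matches the stated 3:42 PM, so the schedule is consistent.

Yes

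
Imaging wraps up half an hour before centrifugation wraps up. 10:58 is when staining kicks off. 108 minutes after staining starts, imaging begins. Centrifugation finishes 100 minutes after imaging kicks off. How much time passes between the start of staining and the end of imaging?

Imaging starts at 10:58 + 108 min = 12:46.
Centrifugation ends at 12:46 + 100 min = 14:26.
Imaging ends at 14:26 − 30 min = 13:56.
From 10:58 to 13:56 is 2 hours 58 minutes.

2 hours 58 minutes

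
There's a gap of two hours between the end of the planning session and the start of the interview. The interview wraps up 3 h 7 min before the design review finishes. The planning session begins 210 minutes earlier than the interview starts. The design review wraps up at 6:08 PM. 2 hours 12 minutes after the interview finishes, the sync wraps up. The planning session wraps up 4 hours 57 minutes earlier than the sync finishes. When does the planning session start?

The interview ends at 6:08 PM − 187 min = 3:01 PM.
The sync ends at 3:01 PM + 132 min = 5:13 PM.
The planning session ends at 5:13 PM − 297 min = 12:16 PM.
The interview starts at 12:16 PM + 120 min = 2:16 PM.
The planning session starts at 2:16 PM − 210 min = 10:46 AM.

10:46 AM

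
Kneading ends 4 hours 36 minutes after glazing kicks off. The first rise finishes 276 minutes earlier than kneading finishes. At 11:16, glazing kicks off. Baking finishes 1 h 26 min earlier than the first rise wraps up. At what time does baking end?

Kneading ends at 11:16 + 276 min = 15:52.
The first rise ends at 15:52 − 276 min = 11:16.
Baking ends at 11:16 − 86 min = 09:50.

09:50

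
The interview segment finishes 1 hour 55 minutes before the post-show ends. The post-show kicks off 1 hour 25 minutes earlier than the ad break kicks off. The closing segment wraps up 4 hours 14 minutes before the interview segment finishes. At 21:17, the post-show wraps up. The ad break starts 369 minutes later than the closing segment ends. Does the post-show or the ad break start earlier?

the post-show

The interview segment ends at 21:17 − 115 min = 19:22.
The closing segment ends at 19:22 − 254 min = 15:08.
The ad break starts at 15:08 + 369 min = 21:17.
The post-show starts at 21:17 − 85 min = 19:52.
The post-show starts at 19:52 and the ad break starts at 21:17, so the post-show is first.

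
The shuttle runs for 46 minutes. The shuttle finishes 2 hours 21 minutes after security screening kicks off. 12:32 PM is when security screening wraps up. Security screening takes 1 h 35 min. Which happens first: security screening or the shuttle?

Security screening starts at 12:32 PM − 95 min = 10:57 AM.
The shuttle ends at 10:57 AM + 141 min = 1:18 PM.
The shuttle starts at 1:18 PM − 46 min = 12:32 PM.
Security screening starts at 10:57 AM and the shuttle starts at 12:32 PM, so security screening is first.

security screening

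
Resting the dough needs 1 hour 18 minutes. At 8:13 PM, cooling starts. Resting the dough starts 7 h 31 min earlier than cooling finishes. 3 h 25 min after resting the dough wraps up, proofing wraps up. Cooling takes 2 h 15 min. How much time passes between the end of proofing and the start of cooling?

Cooling ends at 8:13 PM + 135 min = 10:28 PM.
Resting the dough starts at 10:28 PM − 451 min = 2:57 PM.
Resting the dough ends at 2:57 PM + 78 min = 4:15 PM.
Proofing ends at 4:15 PM + 205 min = 7:40 PM.
From 7:40 PM to 8:13 PM is 33 minutes.

33 minutes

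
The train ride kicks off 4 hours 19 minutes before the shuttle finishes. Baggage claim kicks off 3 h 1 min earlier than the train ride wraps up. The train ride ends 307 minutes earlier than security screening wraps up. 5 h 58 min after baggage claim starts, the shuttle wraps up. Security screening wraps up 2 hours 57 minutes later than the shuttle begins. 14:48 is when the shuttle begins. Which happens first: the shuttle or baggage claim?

Security screening ends at 14:48 + 177 min = 17:45.
The train ride ends at 17:45 − 307 min = 12:38.
Baggage claim starts at 12:38 − 181 min = 09:37.
The shuttle starts at 14:48 and baggage claim starts at 09:37, so baggage claim is first.

baggage claim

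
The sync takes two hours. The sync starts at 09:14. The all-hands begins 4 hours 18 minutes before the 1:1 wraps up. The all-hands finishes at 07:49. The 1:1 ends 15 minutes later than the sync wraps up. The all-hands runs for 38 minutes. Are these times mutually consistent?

The sync ends at 09:14 + 120 min = 11:14.
The 1:1 ends at 11:14 + 15 min = 11:29.
The all-hands starts at 11:29 − 258 min = 07:11.
The all-hands ends at 07:11 + 38 min = 07:49.
That matches the stated 07:49, so the schedule is consistent.

Yes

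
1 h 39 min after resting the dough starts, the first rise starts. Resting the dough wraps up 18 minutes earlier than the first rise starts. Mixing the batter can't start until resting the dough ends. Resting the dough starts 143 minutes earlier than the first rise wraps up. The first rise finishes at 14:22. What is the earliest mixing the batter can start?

Resting the dough starts at 14:22 − 143 min = 11:59.
The first rise starts at 11:59 + 99 min = 13:38.
Resting the dough ends at 13:38 − 18 min = 13:20.
Mixing the batter is bounded by resting the dough, so the earliest it can start is 13:20.

13:20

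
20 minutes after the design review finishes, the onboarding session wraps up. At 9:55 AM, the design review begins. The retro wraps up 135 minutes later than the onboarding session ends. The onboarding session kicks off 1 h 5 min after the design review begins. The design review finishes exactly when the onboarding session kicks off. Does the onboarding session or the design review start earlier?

The onboarding session starts at 9:55 AM + 65 min = 11:00 AM.
The onboarding session starts at 11:00 AM and the design review starts at 9:55 AM, so the design review is first.

the design review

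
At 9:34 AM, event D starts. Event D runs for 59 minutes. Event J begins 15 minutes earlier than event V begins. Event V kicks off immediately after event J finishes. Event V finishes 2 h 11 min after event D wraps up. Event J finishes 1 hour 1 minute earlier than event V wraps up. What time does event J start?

Event D ends at 9:34 AM + 59 min = 10:33 AM.
Event V ends at 10:33 AM + 131 min = 12:44 PM.
Event J ends at 12:44 PM − 61 min = 11:43 AM.
So event V starts at 11:43 AM.
Event J starts at 11:43 AM − 15 min = 11:28 AM.

11:28 AM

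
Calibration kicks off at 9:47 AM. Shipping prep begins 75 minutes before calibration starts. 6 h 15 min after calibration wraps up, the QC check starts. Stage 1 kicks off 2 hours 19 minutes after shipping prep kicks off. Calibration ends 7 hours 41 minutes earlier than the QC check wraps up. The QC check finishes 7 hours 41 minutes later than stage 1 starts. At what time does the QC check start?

Shipping prep starts at 9:47 AM − 75 min = 8:32 AM.
Stage 1 starts at 8:32 AM + 139 min = 10:51 AM.
The QC check ends at 10:51 AM + 461 min = 6:32 PM.
Calibration ends at 6:32 PM − 461 min = 10:51 AM.
The QC check starts at 10:51 AM + 375 min = 5:06 PM.

5:06 PM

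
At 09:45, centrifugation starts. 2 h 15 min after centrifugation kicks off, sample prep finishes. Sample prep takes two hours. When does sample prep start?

Sample prep ends at 09:45 + 135 min = 12:00.
Sample prep starts at 12:00 − 120 min = 10:00.

10:00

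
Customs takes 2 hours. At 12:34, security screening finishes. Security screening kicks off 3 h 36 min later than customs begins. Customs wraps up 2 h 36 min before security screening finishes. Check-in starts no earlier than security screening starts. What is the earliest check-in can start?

Customs ends at 12:34 − 156 min = 09:58.
Customs starts at 09:58 − 120 min = 07:58.
Security screening starts at 07:58 + 216 min = 11:34.
Check-in is bounded by security screening, so the earliest it can start is 11:34.

11:34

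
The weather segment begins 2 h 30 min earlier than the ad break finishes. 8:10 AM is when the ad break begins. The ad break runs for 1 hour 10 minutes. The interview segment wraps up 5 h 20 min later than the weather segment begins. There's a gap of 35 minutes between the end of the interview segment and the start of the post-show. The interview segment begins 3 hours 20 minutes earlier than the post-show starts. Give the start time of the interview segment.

The ad break ends at 8:10 AM + 70 min = 9:20 AM.
The weather segment starts at 9:20 AM − 150 min = 6:50 AM.
The interview segment ends at 6:50 AM + 320 min = 12:10 PM.
The post-show starts at 12:10 PM + 35 min = 12:45 PM.
The interview segment starts at 12:45 PM − 200 min = 9:25 AM.

9:25 AM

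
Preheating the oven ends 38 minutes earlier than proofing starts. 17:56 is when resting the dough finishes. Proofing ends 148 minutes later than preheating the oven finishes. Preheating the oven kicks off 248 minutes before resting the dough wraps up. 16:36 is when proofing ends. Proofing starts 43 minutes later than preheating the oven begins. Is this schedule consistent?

Preheating the oven starts at 17:56 − 248 min = 13:48.
Proofing starts at 13:48 + 43 min = 14:31.
Preheating the oven ends at 14:31 − 38 min = 13:53.
Proofing ends at 13:53 + 148 min = 16:21.
But proofing is also said to end at 16:36 — a 15-minute conflict.

No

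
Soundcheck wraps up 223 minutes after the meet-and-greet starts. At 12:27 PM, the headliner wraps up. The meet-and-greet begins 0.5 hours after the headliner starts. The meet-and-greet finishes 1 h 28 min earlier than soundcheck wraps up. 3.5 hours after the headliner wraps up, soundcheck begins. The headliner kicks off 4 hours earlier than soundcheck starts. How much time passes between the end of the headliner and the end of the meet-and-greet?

2 hours 15 minutes

Soundcheck starts at 12:27 PM + 210 min = 3:57 PM.
The headliner starts at 3:57 PM − 240 min = 11:57 AM.
The meet-and-greet starts at 11:57 AM + 30 min = 12:27 PM.
Soundcheck ends at 12:27 PM + 223 min = 4:10 PM.
The meet-and-greet ends at 4:10 PM − 88 min = 2:42 PM.
From 12:27 PM to 2:42 PM is 2 hours 15 minutes.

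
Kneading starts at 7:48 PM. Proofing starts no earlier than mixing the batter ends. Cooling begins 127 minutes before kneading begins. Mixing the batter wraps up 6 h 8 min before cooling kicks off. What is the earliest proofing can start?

11:33 AM

Cooling starts at 7:48 PM − 127 min = 5:41 PM.
Mixing the batter ends at 5:41 PM − 368 min = 11:33 AM.
Proofing is bounded by mixing the batter, so the earliest it can start is 11:33 AM.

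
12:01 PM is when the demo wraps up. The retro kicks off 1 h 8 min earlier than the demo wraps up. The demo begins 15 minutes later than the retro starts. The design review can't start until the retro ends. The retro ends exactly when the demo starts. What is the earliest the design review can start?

The retro starts at 12:01 PM − 68 min = 10:53 AM.
The demo starts at 10:53 AM + 15 min = 11:08 AM.
So the retro ends at 11:08 AM.
The design review is bounded by the retro, so the earliest it can start is 11:08 AM.

11:08 AM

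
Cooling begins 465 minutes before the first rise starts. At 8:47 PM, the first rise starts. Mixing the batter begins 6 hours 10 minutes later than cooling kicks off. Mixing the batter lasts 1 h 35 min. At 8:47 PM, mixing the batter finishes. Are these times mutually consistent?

Cooling starts at 8:47 PM − 465 min = 1:02 PM.
Mixing the batter starts at 1:02 PM + 370 min = 7:12 PM.
Mixing the batter ends at 7:12 PM + 95 min = 8:47 PM.
That matches the stated 8:47 PM, so the schedule is consistent.

Yes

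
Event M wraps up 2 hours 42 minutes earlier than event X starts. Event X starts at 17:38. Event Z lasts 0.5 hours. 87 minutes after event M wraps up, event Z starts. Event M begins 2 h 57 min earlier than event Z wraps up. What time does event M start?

13:56

Event M ends at 17:38 − 162 min = 14:56.
Event Z starts at 14:56 + 87 min = 16:23.
Event Z ends at 16:23 + 30 min = 16:53.
Event M starts at 16:53 − 177 min = 13:56.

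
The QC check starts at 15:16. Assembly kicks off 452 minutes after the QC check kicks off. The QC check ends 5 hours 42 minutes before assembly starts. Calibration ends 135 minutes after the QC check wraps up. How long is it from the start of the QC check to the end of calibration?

Assembly starts at 15:16 + 452 min = 22:48.
The QC check ends at 22:48 − 342 min = 17:06.
Calibration ends at 17:06 + 135 min = 19:21.
From 15:16 to 19:21 is 4 h 5 min.

4 h 5 min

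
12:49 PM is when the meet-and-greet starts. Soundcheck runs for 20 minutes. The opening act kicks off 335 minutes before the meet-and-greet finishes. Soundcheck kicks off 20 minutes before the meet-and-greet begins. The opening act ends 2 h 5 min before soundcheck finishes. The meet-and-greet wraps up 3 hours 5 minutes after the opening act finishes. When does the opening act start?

Soundcheck starts at 12:49 PM − 20 min = 12:29 PM.
Soundcheck ends at 12:29 PM + 20 min = 12:49 PM.
The opening act ends at 12:49 PM − 125 min = 10:44 AM.
The meet-and-greet ends at 10:44 AM + 185 min = 1:49 PM.
The opening act starts at 1:49 PM − 335 min = 8:14 AM.

8:14 AM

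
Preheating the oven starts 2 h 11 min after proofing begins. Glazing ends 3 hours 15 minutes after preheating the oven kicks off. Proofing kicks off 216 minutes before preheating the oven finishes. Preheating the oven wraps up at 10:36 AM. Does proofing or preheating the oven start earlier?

proofing

Proofing starts at 10:36 AM − 216 min = 7:00 AM.
Preheating the oven starts at 7:00 AM + 131 min = 9:11 AM.
Proofing starts at 7:00 AM and preheating the oven starts at 9:11 AM, so proofing is first.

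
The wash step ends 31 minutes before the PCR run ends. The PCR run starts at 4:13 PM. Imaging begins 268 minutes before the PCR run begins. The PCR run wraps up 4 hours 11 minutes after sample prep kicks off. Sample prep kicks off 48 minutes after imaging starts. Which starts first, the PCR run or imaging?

Imaging starts at 4:13 PM − 268 min = 11:45 AM.
The PCR run starts at 4:13 PM and imaging starts at 11:45 AM, so imaging is first.

imaging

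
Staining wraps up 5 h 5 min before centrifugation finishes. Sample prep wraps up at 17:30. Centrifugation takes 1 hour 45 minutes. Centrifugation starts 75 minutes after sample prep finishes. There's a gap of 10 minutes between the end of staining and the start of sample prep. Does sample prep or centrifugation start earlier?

sample prep

Centrifugation starts at 17:30 + 75 min = 18:45.
Centrifugation ends at 18:45 + 105 min = 20:30.
Staining ends at 20:30 − 305 min = 15:25.
Sample prep starts at 15:25 + 10 min = 15:35.
Sample prep starts at 15:35 and centrifugation starts at 18:45, so sample prep is first.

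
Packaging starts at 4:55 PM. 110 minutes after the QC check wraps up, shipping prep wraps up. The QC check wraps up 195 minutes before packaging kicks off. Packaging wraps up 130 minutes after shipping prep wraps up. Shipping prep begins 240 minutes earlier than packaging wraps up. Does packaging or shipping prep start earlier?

The QC check ends at 4:55 PM − 195 min = 1:40 PM.
Shipping prep ends at 1:40 PM + 110 min = 3:30 PM.
Packaging ends at 3:30 PM + 130 min = 5:40 PM.
Shipping prep starts at 5:40 PM − 240 min = 1:40 PM.
Packaging starts at 4:55 PM and shipping prep starts at 1:40 PM, so shipping prep is first.

shipping prep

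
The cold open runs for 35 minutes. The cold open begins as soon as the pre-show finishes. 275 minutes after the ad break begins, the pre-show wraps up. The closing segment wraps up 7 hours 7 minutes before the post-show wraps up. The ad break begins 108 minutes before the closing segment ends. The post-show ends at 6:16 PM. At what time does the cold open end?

The closing segment ends at 6:16 PM − 427 min = 11:09 AM.
The ad break starts at 11:09 AM − 108 min = 9:21 AM.
The pre-show ends at 9:21 AM + 275 min = 1:56 PM.
So the cold open starts at 1:56 PM.
The cold open ends at 1:56 PM + 35 min = 2:31 PM.

2:31 PM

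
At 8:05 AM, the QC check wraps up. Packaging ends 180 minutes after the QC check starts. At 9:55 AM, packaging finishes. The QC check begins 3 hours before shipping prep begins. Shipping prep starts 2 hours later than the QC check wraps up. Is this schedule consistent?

Shipping prep starts at 8:05 AM + 120 min = 10:05 AM.
The QC check starts at 10:05 AM − 180 min = 7:05 AM.
Packaging ends at 7:05 AM + 180 min = 10:05 AM.
But packaging is also said to end at 9:55 AM — a 10-minute conflict.

No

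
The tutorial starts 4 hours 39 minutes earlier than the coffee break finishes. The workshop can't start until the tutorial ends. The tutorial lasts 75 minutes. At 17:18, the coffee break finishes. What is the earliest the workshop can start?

13:54

The tutorial starts at 17:18 − 279 min = 12:39.
The tutorial ends at 12:39 + 75 min = 13:54.
The workshop is bounded by the tutorial, so the earliest it can start is 13:54.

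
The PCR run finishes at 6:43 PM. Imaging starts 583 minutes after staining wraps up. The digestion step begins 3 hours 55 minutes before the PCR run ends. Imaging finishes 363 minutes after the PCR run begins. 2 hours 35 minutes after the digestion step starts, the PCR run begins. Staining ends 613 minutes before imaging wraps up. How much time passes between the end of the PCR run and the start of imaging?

The digestion step starts at 6:43 PM − 235 min = 2:48 PM.
The PCR run starts at 2:48 PM + 155 min = 5:23 PM.
Imaging ends at 5:23 PM + 363 min = 11:26 PM.
Staining ends at 11:26 PM − 613 min = 1:13 PM.
Imaging starts at 1:13 PM + 583 min = 10:56 PM.
From 6:43 PM to 10:56 PM is 4 h 13 min.

4 h 13 min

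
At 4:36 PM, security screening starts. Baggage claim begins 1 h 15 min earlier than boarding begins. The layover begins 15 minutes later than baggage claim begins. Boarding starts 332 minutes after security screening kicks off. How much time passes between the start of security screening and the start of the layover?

Boarding starts at 4:36 PM + 332 min = 10:08 PM.
Baggage claim starts at 10:08 PM − 75 min = 8:53 PM.
The layover starts at 8:53 PM + 15 min = 9:08 PM.
From 4:36 PM to 9:08 PM is 4 h 32 min.

4 h 32 min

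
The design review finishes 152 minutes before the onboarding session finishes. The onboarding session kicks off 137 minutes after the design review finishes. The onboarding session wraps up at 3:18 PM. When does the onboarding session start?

3:03 PM

The design review ends at 3:18 PM − 152 min = 12:46 PM.
The onboarding session starts at 12:46 PM + 137 min = 3:03 PM.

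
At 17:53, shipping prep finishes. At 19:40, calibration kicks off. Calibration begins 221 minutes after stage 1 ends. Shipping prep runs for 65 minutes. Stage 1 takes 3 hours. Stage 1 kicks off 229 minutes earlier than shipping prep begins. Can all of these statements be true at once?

Shipping prep starts at 17:53 − 65 min = 16:48.
Stage 1 starts at 16:48 − 229 min = 12:59.
Stage 1 ends at 12:59 + 180 min = 15:59.
Calibration starts at 15:59 + 221 min = 19:40.
That matches the stated 19:40, so the schedule is consistent.

Yes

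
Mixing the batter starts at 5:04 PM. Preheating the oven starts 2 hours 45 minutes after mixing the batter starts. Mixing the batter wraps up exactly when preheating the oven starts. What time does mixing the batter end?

Preheating the oven starts at 5:04 PM + 165 min = 7:49 PM.
So mixing the batter ends at 7:49 PM.

7:49 PM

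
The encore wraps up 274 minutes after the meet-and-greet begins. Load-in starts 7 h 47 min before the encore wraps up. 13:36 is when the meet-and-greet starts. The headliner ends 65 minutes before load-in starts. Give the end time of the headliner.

The encore ends at 13:36 + 274 min = 18:10.
Load-in starts at 18:10 − 467 min = 10:23.
The headliner ends at 10:23 − 65 min = 09:18.

09:18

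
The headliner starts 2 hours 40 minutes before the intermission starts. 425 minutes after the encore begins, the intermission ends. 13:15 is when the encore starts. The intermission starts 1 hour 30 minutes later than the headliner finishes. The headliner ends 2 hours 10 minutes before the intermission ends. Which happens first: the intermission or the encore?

the encore

The intermission ends at 13:15 + 425 min = 20:20.
The headliner ends at 20:20 − 130 min = 18:10.
The intermission starts at 18:10 + 90 min = 19:40.
The intermission starts at 19:40 and the encore starts at 13:15, so the encore is first.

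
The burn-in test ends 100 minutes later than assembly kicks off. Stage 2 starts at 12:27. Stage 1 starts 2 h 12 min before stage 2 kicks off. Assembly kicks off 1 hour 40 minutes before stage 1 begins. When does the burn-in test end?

Stage 1 starts at 12:27 − 132 min = 10:15.
Assembly starts at 10:15 − 100 min = 08:35.
The burn-in test ends at 08:35 + 100 min = 10:15.

10:15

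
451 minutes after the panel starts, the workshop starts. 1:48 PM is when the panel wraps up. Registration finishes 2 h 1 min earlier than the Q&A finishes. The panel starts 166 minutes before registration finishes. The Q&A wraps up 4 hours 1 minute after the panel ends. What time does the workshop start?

The Q&A ends at 1:48 PM + 241 min = 5:49 PM.
Registration ends at 5:49 PM − 121 min = 3:48 PM.
The panel starts at 3:48 PM − 166 min = 1:02 PM.
The workshop starts at 1:02 PM + 451 min = 8:33 PM.

8:33 PM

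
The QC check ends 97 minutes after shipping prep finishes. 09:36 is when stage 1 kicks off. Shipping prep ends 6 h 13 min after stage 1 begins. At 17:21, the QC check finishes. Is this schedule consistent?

Shipping prep ends at 09:36 + 373 min = 15:49.
The QC check ends at 15:49 + 97 min = 17:26.
But the QC check is also said to end at 17:21 — a 5-minute conflict.

No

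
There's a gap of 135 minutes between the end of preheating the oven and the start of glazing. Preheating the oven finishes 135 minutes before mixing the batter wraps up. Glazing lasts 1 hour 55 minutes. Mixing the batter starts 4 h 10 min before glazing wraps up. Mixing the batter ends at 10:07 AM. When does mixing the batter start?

7:52 AM

Preheating the oven ends at 10:07 AM − 135 min = 7:52 AM.
Glazing starts at 7:52 AM + 135 min = 10:07 AM.
Glazing ends at 10:07 AM + 115 min = 12:02 PM.
Mixing the batter starts at 12:02 PM − 250 min = 7:52 AM.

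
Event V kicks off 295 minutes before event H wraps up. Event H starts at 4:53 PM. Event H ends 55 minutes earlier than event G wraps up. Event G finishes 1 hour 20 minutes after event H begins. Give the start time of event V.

Event G ends at 4:53 PM + 80 min = 6:13 PM.
Event H ends at 6:13 PM − 55 min = 5:18 PM.
Event V starts at 5:18 PM − 295 min = 12:23 PM.

12:23 PM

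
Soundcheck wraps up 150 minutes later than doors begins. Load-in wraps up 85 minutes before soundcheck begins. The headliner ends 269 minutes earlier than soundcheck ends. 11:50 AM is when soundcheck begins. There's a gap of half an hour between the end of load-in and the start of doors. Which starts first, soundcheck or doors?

Load-in ends at 11:50 AM − 85 min = 10:25 AM.
Doors starts at 10:25 AM + 30 min = 10:55 AM.
Soundcheck starts at 11:50 AM and doors starts at 10:55 AM, so doors is first.

doors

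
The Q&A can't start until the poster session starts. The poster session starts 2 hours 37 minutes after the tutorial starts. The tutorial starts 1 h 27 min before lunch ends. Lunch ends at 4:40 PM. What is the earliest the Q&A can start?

The tutorial starts at 4:40 PM − 87 min = 3:13 PM.
The poster session starts at 3:13 PM + 157 min = 5:50 PM.
The Q&A is bounded by the poster session, so the earliest it can start is 5:50 PM.

5:50 PM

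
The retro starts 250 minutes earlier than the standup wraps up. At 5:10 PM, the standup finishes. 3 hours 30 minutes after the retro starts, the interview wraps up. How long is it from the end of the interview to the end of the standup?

40 minutes

The retro starts at 5:10 PM − 250 min = 1:00 PM.
The interview ends at 1:00 PM + 210 min = 4:30 PM.
From 4:30 PM to 5:10 PM is 40 minutes.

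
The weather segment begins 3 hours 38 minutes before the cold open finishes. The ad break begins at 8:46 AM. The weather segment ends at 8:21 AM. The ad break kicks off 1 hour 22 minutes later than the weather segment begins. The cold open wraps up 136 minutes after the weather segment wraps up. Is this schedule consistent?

No

The cold open ends at 8:21 AM + 136 min = 10:37 AM.
The weather segment starts at 10:37 AM − 218 min = 6:59 AM.
The ad break starts at 6:59 AM + 82 min = 8:21 AM.
But the ad break is also said to start at 8:46 AM — a 25-minute conflict.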